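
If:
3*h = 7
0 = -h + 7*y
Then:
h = 7/3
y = 1/3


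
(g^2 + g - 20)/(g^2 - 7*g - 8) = (-g^2 - g + 20)/(-g^2 + 7*g + 8)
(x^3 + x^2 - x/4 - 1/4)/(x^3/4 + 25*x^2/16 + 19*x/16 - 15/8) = 4*(4*x^3 + 4*x^2 - x - 1)/(4*x^3 + 25*x^2 + 19*x - 30)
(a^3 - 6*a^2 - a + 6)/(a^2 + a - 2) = (a^2 - 5*a - 6)/(a + 2)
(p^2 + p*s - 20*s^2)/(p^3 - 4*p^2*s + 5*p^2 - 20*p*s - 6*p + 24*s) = (p + 5*s)/(p^2 + 5*p - 6)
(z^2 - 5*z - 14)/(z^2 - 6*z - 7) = (z + 2)/(z + 1)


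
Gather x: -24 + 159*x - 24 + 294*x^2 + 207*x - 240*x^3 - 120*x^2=-240*x^3 + 174*x^2 + 366*x - 48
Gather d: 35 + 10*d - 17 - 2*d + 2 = 8*d + 20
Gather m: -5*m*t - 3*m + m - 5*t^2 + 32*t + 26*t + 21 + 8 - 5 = m*(-5*t - 2) - 5*t^2 + 58*t + 24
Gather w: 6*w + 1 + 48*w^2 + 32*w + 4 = 48*w^2 + 38*w + 5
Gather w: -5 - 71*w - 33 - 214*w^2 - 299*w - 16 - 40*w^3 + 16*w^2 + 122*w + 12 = -40*w^3 - 198*w^2 - 248*w - 42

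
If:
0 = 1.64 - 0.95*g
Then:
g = 1.73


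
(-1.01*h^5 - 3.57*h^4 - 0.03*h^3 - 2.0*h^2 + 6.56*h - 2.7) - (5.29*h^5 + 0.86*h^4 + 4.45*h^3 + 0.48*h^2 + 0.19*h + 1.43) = -6.3*h^5 - 4.43*h^4 - 4.48*h^3 - 2.48*h^2 + 6.37*h - 4.13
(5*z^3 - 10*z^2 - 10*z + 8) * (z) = 5*z^4 - 10*z^3 - 10*z^2 + 8*z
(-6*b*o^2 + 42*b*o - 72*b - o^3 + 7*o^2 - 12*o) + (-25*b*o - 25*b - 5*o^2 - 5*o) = -6*b*o^2 + 17*b*o - 97*b - o^3 + 2*o^2 - 17*o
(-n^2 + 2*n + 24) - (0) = -n^2 + 2*n + 24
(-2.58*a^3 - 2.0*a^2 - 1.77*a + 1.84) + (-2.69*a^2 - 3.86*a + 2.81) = -2.58*a^3 - 4.69*a^2 - 5.63*a + 4.65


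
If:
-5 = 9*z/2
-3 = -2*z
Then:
No Solution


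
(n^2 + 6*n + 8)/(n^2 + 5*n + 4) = (n + 2)/(n + 1)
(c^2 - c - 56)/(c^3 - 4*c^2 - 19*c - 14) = (-c^2 + c + 56)/(-c^3 + 4*c^2 + 19*c + 14)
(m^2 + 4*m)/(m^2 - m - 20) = m/(m - 5)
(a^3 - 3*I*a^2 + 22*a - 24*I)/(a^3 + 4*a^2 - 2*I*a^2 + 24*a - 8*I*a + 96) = (a - I)/(a + 4)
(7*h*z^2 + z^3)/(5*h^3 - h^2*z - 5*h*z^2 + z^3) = z^2*(7*h + z)/(5*h^3 - h^2*z - 5*h*z^2 + z^3)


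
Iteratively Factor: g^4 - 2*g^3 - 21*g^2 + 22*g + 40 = (g + 1)*(g^3 - 3*g^2 - 18*g + 40) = (g - 5)*(g + 1)*(g^2 + 2*g - 8) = (g - 5)*(g + 1)*(g + 4)*(g - 2)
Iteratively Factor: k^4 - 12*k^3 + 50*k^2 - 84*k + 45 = (k - 5)*(k^3 - 7*k^2 + 15*k - 9) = (k - 5)*(k - 3)*(k^2 - 4*k + 3) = (k - 5)*(k - 3)*(k - 1)*(k - 3)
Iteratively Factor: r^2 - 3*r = (r)*(r - 3)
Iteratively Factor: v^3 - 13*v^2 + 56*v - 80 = (v - 4)*(v^2 - 9*v + 20) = (v - 5)*(v - 4)*(v - 4)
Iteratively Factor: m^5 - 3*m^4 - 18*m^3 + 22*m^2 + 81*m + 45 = (m + 1)*(m^4 - 4*m^3 - 14*m^2 + 36*m + 45) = (m + 1)^2*(m^3 - 5*m^2 - 9*m + 45) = (m - 5)*(m + 1)^2*(m^2 - 9) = (m - 5)*(m - 3)*(m + 1)^2*(m + 3)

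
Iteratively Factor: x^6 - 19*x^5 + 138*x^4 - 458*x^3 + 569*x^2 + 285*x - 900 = (x - 3)*(x^5 - 16*x^4 + 90*x^3 - 188*x^2 + 5*x + 300) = (x - 5)*(x - 3)*(x^4 - 11*x^3 + 35*x^2 - 13*x - 60) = (x - 5)^2*(x - 3)*(x^3 - 6*x^2 + 5*x + 12) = (x - 5)^2*(x - 4)*(x - 3)*(x^2 - 2*x - 3) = (x - 5)^2*(x - 4)*(x - 3)^2*(x + 1)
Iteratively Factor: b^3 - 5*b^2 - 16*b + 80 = (b - 4)*(b^2 - b - 20) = (b - 5)*(b - 4)*(b + 4)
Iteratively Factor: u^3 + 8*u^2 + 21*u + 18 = (u + 3)*(u^2 + 5*u + 6) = (u + 3)^2*(u + 2)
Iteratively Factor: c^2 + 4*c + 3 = (c + 1)*(c + 3)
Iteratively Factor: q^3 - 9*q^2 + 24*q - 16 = (q - 1)*(q^2 - 8*q + 16) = (q - 4)*(q - 1)*(q - 4)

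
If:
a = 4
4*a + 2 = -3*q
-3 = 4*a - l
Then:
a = 4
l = 19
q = -6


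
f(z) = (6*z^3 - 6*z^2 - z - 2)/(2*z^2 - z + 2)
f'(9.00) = 3.06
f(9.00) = 25.01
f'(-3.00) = 3.28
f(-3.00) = -9.35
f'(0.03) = -1.14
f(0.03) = -1.03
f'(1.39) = 3.56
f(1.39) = 0.25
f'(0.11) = -1.43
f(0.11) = -1.14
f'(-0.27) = 0.66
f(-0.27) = -0.95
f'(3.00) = 3.43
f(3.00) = 6.06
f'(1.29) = 3.44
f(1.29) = -0.10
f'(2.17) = 3.65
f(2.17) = 3.12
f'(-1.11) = 3.30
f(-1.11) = -2.96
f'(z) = (1 - 4*z)*(6*z^3 - 6*z^2 - z - 2)/(2*z^2 - z + 2)^2 + (18*z^2 - 12*z - 1)/(2*z^2 - z + 2)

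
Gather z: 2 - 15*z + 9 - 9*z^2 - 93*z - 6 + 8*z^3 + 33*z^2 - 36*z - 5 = 8*z^3 + 24*z^2 - 144*z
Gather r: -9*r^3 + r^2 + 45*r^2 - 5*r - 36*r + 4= -9*r^3 + 46*r^2 - 41*r + 4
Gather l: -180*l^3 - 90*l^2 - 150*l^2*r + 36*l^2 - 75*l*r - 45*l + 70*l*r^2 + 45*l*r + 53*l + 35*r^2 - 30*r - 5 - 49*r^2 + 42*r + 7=-180*l^3 + l^2*(-150*r - 54) + l*(70*r^2 - 30*r + 8) - 14*r^2 + 12*r + 2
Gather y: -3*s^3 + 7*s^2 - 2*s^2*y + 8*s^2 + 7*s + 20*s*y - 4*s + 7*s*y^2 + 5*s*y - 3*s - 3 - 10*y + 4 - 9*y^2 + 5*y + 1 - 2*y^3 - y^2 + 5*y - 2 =-3*s^3 + 15*s^2 - 2*y^3 + y^2*(7*s - 10) + y*(-2*s^2 + 25*s)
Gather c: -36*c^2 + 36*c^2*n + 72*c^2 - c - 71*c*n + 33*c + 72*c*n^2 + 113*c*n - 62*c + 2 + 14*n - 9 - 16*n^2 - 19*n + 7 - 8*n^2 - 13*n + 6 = c^2*(36*n + 36) + c*(72*n^2 + 42*n - 30) - 24*n^2 - 18*n + 6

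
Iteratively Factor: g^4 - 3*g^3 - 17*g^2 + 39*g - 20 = (g - 5)*(g^3 + 2*g^2 - 7*g + 4) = (g - 5)*(g + 4)*(g^2 - 2*g + 1) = (g - 5)*(g - 1)*(g + 4)*(g - 1)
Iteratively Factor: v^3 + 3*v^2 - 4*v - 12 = (v + 3)*(v^2 - 4) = (v + 2)*(v + 3)*(v - 2)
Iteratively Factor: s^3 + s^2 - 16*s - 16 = (s + 1)*(s^2 - 16) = (s + 1)*(s + 4)*(s - 4)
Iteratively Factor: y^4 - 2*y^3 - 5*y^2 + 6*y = (y + 2)*(y^3 - 4*y^2 + 3*y) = (y - 1)*(y + 2)*(y^2 - 3*y) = y*(y - 1)*(y + 2)*(y - 3)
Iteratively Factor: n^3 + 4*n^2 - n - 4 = (n + 4)*(n^2 - 1) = (n - 1)*(n + 4)*(n + 1)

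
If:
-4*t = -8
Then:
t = 2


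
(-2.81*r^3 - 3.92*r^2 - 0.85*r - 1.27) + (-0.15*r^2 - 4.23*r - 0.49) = -2.81*r^3 - 4.07*r^2 - 5.08*r - 1.76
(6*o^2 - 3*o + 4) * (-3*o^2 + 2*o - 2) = -18*o^4 + 21*o^3 - 30*o^2 + 14*o - 8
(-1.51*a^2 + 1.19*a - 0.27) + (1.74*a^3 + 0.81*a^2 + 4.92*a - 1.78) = 1.74*a^3 - 0.7*a^2 + 6.11*a - 2.05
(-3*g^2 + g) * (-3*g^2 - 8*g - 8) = 9*g^4 + 21*g^3 + 16*g^2 - 8*g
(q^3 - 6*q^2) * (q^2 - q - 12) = q^5 - 7*q^4 - 6*q^3 + 72*q^2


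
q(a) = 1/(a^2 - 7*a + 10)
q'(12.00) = 0.00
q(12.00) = 0.01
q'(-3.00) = 0.01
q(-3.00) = 0.02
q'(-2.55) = 0.01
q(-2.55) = 0.03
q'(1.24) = 0.55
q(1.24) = 0.35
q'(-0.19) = 0.06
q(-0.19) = 0.09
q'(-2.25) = 0.01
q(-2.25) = 0.03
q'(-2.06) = 0.01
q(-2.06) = 0.03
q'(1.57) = 1.77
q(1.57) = 0.68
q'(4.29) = -0.60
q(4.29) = -0.62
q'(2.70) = 0.62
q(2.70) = -0.62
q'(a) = (7 - 2*a)/(a^2 - 7*a + 10)^2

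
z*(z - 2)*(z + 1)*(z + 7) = z^4 + 6*z^3 - 9*z^2 - 14*z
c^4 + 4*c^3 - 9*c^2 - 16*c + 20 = (c - 2)*(c - 1)*(c + 2)*(c + 5)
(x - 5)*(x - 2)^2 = x^3 - 9*x^2 + 24*x - 20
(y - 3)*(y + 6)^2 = y^3 + 9*y^2 - 108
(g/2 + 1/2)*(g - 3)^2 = g^3/2 - 5*g^2/2 + 3*g/2 + 9/2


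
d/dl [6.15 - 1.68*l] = -1.68000000000000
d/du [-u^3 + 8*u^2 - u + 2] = -3*u^2 + 16*u - 1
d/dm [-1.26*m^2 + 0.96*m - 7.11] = 0.96 - 2.52*m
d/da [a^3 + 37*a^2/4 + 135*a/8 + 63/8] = 3*a^2 + 37*a/2 + 135/8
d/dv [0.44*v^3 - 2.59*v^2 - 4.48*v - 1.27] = 1.32*v^2 - 5.18*v - 4.48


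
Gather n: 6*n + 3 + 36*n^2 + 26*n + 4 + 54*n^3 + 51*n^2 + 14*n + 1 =54*n^3 + 87*n^2 + 46*n + 8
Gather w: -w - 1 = -w - 1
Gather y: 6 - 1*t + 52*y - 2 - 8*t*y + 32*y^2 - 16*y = -t + 32*y^2 + y*(36 - 8*t) + 4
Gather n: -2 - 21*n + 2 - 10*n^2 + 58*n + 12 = -10*n^2 + 37*n + 12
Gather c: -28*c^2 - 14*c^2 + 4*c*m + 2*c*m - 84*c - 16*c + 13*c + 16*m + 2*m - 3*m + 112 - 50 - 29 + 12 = -42*c^2 + c*(6*m - 87) + 15*m + 45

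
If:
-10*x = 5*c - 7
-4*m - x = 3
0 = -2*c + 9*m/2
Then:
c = -333/115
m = -148/115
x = 247/115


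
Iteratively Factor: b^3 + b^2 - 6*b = (b - 2)*(b^2 + 3*b) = b*(b - 2)*(b + 3)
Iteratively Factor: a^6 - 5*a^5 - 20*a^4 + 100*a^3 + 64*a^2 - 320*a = (a - 4)*(a^5 - a^4 - 24*a^3 + 4*a^2 + 80*a) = (a - 4)*(a - 2)*(a^4 + a^3 - 22*a^2 - 40*a) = (a - 4)*(a - 2)*(a + 2)*(a^3 - a^2 - 20*a) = (a - 5)*(a - 4)*(a - 2)*(a + 2)*(a^2 + 4*a) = (a - 5)*(a - 4)*(a - 2)*(a + 2)*(a + 4)*(a)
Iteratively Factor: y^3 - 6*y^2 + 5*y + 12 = (y + 1)*(y^2 - 7*y + 12) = (y - 3)*(y + 1)*(y - 4)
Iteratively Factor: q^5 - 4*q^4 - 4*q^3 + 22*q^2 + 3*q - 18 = (q + 1)*(q^4 - 5*q^3 + q^2 + 21*q - 18) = (q - 3)*(q + 1)*(q^3 - 2*q^2 - 5*q + 6) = (q - 3)*(q - 1)*(q + 1)*(q^2 - q - 6) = (q - 3)^2*(q - 1)*(q + 1)*(q + 2)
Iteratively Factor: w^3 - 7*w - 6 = (w + 2)*(w^2 - 2*w - 3) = (w - 3)*(w + 2)*(w + 1)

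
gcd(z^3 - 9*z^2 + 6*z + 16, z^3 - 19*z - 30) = 1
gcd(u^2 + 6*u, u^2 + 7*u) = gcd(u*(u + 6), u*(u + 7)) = u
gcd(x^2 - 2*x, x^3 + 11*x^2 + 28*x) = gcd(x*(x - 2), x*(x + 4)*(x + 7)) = x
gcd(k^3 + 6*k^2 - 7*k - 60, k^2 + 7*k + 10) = k + 5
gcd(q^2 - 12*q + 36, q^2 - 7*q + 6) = q - 6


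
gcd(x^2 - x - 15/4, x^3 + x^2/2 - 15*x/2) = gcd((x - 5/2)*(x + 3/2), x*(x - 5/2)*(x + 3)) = x - 5/2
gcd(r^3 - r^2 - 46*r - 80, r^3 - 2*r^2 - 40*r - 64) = r^2 - 6*r - 16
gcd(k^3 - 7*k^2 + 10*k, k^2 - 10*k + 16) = k - 2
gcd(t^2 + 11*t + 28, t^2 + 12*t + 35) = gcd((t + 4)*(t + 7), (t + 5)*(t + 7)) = t + 7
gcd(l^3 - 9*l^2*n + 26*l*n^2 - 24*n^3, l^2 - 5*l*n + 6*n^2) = l^2 - 5*l*n + 6*n^2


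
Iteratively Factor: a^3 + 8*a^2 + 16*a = (a + 4)*(a^2 + 4*a) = a*(a + 4)*(a + 4)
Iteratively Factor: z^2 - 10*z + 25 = (z - 5)*(z - 5)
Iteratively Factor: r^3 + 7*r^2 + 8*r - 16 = (r - 1)*(r^2 + 8*r + 16) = (r - 1)*(r + 4)*(r + 4)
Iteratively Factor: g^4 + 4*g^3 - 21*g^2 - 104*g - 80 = (g + 4)*(g^3 - 21*g - 20) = (g - 5)*(g + 4)*(g^2 + 5*g + 4) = (g - 5)*(g + 1)*(g + 4)*(g + 4)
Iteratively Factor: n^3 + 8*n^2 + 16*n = (n + 4)*(n^2 + 4*n) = (n + 4)^2*(n)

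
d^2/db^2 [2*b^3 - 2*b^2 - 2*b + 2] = 12*b - 4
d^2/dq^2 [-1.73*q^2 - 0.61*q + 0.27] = -3.46000000000000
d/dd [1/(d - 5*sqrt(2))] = -1/(d - 5*sqrt(2))^2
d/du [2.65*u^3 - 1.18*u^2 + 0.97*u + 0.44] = 7.95*u^2 - 2.36*u + 0.97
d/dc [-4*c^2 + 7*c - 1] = 7 - 8*c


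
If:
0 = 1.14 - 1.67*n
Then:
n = 0.68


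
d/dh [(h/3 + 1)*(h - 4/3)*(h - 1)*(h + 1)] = 4*h^3/3 + 5*h^2/3 - 10*h/3 - 5/9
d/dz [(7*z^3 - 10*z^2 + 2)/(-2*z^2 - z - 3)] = (-14*z^4 - 14*z^3 - 53*z^2 + 68*z + 2)/(4*z^4 + 4*z^3 + 13*z^2 + 6*z + 9)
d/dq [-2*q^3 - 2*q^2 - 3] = 2*q*(-3*q - 2)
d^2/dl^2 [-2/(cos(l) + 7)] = 2*(cos(l)^2 - 7*cos(l) - 2)/(cos(l) + 7)^3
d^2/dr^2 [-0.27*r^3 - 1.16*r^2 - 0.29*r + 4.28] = -1.62*r - 2.32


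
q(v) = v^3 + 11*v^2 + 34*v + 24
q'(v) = 3*v^2 + 22*v + 34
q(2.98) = 249.47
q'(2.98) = 126.20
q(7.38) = 1275.98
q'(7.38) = 359.75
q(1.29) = 88.31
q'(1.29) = 67.37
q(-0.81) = 3.15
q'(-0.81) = 18.15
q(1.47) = 100.93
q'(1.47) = 72.82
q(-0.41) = 11.84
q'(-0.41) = 25.48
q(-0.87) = 2.09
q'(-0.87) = 17.13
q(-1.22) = -2.92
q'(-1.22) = 11.63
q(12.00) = 3744.00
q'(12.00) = 730.00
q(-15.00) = -1386.00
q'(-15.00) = 379.00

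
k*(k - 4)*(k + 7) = k^3 + 3*k^2 - 28*k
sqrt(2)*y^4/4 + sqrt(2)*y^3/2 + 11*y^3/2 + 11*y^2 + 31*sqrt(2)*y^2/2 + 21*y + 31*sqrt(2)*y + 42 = (y/2 + 1)*(y + 3*sqrt(2))*(y + 7*sqrt(2))*(sqrt(2)*y/2 + 1)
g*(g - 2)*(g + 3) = g^3 + g^2 - 6*g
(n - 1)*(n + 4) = n^2 + 3*n - 4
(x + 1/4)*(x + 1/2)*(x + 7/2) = x^3 + 17*x^2/4 + 11*x/4 + 7/16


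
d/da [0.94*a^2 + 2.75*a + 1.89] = 1.88*a + 2.75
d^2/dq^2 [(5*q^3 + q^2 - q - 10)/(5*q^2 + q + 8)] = 6*(-75*q^3 - 250*q^2 + 310*q + 154)/(125*q^6 + 75*q^5 + 615*q^4 + 241*q^3 + 984*q^2 + 192*q + 512)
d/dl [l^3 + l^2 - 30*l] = 3*l^2 + 2*l - 30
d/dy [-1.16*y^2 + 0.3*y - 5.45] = 0.3 - 2.32*y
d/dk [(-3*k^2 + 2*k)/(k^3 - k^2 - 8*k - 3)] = (-k*(3*k - 2)*(-3*k^2 + 2*k + 8) + 2*(3*k - 1)*(-k^3 + k^2 + 8*k + 3))/(-k^3 + k^2 + 8*k + 3)^2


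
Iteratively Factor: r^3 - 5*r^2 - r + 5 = (r - 1)*(r^2 - 4*r - 5) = (r - 1)*(r + 1)*(r - 5)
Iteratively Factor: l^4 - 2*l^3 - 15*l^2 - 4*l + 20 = (l - 1)*(l^3 - l^2 - 16*l - 20) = (l - 1)*(l + 2)*(l^2 - 3*l - 10) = (l - 5)*(l - 1)*(l + 2)*(l + 2)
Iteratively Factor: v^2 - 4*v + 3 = (v - 1)*(v - 3)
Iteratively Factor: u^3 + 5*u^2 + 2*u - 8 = (u - 1)*(u^2 + 6*u + 8) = (u - 1)*(u + 2)*(u + 4)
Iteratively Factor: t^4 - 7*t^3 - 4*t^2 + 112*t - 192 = (t - 4)*(t^3 - 3*t^2 - 16*t + 48) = (t - 4)*(t + 4)*(t^2 - 7*t + 12) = (t - 4)^2*(t + 4)*(t - 3)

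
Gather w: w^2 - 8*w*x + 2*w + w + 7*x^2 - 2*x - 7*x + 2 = w^2 + w*(3 - 8*x) + 7*x^2 - 9*x + 2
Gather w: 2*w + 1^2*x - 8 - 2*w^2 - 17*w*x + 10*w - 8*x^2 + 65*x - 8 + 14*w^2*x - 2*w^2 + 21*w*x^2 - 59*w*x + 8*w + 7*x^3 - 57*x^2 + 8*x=w^2*(14*x - 4) + w*(21*x^2 - 76*x + 20) + 7*x^3 - 65*x^2 + 74*x - 16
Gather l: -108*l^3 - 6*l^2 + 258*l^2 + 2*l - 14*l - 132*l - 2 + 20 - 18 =-108*l^3 + 252*l^2 - 144*l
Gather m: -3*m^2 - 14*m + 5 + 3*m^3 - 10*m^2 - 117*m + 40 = 3*m^3 - 13*m^2 - 131*m + 45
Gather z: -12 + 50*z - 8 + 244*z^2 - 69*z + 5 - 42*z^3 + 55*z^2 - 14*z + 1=-42*z^3 + 299*z^2 - 33*z - 14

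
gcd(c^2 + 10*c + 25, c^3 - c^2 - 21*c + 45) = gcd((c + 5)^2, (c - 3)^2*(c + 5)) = c + 5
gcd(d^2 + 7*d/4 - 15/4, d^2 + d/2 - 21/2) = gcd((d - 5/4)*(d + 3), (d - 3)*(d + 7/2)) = 1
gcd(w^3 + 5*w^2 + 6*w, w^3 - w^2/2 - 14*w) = w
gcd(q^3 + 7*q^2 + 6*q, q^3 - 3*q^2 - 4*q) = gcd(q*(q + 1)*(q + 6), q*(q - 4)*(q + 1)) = q^2 + q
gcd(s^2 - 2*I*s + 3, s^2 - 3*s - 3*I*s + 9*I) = s - 3*I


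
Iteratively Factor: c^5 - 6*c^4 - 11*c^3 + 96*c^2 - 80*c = (c - 1)*(c^4 - 5*c^3 - 16*c^2 + 80*c) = (c - 4)*(c - 1)*(c^3 - c^2 - 20*c) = c*(c - 4)*(c - 1)*(c^2 - c - 20) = c*(c - 5)*(c - 4)*(c - 1)*(c + 4)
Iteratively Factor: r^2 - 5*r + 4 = (r - 4)*(r - 1)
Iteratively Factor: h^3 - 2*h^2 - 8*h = (h - 4)*(h^2 + 2*h) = h*(h - 4)*(h + 2)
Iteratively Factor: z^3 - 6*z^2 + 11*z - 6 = (z - 2)*(z^2 - 4*z + 3) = (z - 2)*(z - 1)*(z - 3)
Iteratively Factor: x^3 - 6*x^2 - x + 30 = (x - 3)*(x^2 - 3*x - 10) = (x - 3)*(x + 2)*(x - 5)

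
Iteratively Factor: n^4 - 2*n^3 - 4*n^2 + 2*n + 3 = (n + 1)*(n^3 - 3*n^2 - n + 3) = (n - 3)*(n + 1)*(n^2 - 1) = (n - 3)*(n + 1)^2*(n - 1)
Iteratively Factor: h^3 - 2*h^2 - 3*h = (h)*(h^2 - 2*h - 3) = h*(h + 1)*(h - 3)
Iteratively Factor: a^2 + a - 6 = (a - 2)*(a + 3)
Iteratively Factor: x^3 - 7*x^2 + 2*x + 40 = (x - 4)*(x^2 - 3*x - 10) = (x - 4)*(x + 2)*(x - 5)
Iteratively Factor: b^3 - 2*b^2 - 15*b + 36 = (b + 4)*(b^2 - 6*b + 9) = (b - 3)*(b + 4)*(b - 3)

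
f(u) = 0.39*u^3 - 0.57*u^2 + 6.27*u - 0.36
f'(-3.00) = 20.22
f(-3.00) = -34.83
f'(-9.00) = 111.30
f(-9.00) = -387.27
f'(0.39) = 6.00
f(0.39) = 2.02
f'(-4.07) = 30.29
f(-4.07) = -61.61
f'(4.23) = 22.38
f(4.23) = 45.48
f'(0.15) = 6.13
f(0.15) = 0.57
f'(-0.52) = 7.18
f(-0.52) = -3.83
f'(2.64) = 11.41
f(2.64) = 19.40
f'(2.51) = 10.78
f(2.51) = 17.95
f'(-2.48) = 16.29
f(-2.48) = -25.36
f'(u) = 1.17*u^2 - 1.14*u + 6.27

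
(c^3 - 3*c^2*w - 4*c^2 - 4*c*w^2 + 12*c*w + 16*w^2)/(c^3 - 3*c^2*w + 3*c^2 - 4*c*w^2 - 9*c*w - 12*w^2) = (c - 4)/(c + 3)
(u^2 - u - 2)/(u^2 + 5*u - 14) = (u + 1)/(u + 7)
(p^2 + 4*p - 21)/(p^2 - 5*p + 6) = (p + 7)/(p - 2)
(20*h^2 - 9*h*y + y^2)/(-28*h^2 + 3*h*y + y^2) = (-5*h + y)/(7*h + y)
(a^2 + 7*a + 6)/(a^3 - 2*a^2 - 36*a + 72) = (a + 1)/(a^2 - 8*a + 12)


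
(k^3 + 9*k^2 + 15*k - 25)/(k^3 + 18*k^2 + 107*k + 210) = (k^2 + 4*k - 5)/(k^2 + 13*k + 42)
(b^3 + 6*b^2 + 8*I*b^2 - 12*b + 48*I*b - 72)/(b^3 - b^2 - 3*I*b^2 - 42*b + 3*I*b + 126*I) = (b^2 + 8*I*b - 12)/(b^2 - b*(7 + 3*I) + 21*I)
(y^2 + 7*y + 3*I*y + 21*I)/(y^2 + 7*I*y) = (y^2 + y*(7 + 3*I) + 21*I)/(y*(y + 7*I))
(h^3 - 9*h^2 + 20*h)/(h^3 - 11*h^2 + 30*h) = (h - 4)/(h - 6)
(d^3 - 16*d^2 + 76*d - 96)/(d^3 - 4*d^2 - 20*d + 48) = (d - 8)/(d + 4)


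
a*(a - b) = a^2 - a*b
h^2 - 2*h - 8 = (h - 4)*(h + 2)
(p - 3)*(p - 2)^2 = p^3 - 7*p^2 + 16*p - 12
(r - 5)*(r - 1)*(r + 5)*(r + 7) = r^4 + 6*r^3 - 32*r^2 - 150*r + 175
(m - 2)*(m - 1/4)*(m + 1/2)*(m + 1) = m^4 - 3*m^3/4 - 19*m^2/8 - 3*m/8 + 1/4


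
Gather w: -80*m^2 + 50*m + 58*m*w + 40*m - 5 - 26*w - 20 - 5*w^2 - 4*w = -80*m^2 + 90*m - 5*w^2 + w*(58*m - 30) - 25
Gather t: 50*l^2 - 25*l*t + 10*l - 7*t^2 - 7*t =50*l^2 + 10*l - 7*t^2 + t*(-25*l - 7)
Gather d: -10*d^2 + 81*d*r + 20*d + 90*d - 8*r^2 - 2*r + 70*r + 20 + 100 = -10*d^2 + d*(81*r + 110) - 8*r^2 + 68*r + 120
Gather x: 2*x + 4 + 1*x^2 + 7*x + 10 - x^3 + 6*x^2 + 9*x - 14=-x^3 + 7*x^2 + 18*x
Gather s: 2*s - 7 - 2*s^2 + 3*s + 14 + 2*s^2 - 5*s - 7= 0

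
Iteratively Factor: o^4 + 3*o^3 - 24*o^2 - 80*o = (o + 4)*(o^3 - o^2 - 20*o) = (o + 4)^2*(o^2 - 5*o) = (o - 5)*(o + 4)^2*(o)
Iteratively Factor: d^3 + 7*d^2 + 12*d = (d + 3)*(d^2 + 4*d) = (d + 3)*(d + 4)*(d)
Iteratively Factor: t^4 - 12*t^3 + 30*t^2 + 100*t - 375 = (t - 5)*(t^3 - 7*t^2 - 5*t + 75) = (t - 5)*(t + 3)*(t^2 - 10*t + 25) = (t - 5)^2*(t + 3)*(t - 5)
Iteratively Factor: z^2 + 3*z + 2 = (z + 2)*(z + 1)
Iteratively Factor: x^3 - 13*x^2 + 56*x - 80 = (x - 5)*(x^2 - 8*x + 16) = (x - 5)*(x - 4)*(x - 4)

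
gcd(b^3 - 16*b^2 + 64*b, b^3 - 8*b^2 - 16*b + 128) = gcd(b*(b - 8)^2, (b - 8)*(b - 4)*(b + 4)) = b - 8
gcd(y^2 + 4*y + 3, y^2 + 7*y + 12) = y + 3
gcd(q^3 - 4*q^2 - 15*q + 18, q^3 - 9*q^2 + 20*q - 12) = q^2 - 7*q + 6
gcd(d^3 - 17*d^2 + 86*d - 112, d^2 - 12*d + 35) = d - 7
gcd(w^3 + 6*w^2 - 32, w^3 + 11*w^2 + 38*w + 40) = w + 4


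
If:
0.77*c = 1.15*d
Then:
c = 1.49350649350649*d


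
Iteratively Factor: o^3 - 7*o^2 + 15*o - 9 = (o - 3)*(o^2 - 4*o + 3) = (o - 3)^2*(o - 1)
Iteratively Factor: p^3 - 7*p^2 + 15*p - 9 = (p - 3)*(p^2 - 4*p + 3) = (p - 3)*(p - 1)*(p - 3)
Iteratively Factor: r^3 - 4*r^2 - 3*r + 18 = (r - 3)*(r^2 - r - 6) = (r - 3)*(r + 2)*(r - 3)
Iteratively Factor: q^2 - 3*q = (q - 3)*(q)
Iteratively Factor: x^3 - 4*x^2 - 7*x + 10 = (x - 5)*(x^2 + x - 2) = (x - 5)*(x + 2)*(x - 1)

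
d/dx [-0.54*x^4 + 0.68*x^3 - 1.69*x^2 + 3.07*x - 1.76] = -2.16*x^3 + 2.04*x^2 - 3.38*x + 3.07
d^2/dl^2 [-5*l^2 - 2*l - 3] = -10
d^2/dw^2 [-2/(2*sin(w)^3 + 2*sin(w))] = (9*sin(w)^3 - 10*sin(w) - 5/sin(w) - 2/sin(w)^3)/(sin(w)^2 + 1)^3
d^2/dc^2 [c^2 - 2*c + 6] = 2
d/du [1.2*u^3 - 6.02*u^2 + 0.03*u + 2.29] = 3.6*u^2 - 12.04*u + 0.03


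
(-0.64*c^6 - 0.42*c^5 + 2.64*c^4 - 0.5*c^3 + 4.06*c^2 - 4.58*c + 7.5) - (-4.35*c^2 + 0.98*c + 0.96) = -0.64*c^6 - 0.42*c^5 + 2.64*c^4 - 0.5*c^3 + 8.41*c^2 - 5.56*c + 6.54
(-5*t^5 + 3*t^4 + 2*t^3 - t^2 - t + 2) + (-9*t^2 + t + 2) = -5*t^5 + 3*t^4 + 2*t^3 - 10*t^2 + 4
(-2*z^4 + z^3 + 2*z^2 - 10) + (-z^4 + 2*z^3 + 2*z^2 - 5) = -3*z^4 + 3*z^3 + 4*z^2 - 15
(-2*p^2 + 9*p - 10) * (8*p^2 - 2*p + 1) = -16*p^4 + 76*p^3 - 100*p^2 + 29*p - 10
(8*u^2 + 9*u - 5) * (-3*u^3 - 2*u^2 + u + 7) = -24*u^5 - 43*u^4 + 5*u^3 + 75*u^2 + 58*u - 35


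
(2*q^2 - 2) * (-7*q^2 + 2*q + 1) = -14*q^4 + 4*q^3 + 16*q^2 - 4*q - 2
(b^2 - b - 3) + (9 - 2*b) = b^2 - 3*b + 6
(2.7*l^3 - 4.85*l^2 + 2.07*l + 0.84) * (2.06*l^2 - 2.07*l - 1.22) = 5.562*l^5 - 15.58*l^4 + 11.0097*l^3 + 3.3625*l^2 - 4.2642*l - 1.0248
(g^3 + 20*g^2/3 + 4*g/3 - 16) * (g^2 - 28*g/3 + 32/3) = g^5 - 8*g^4/3 - 452*g^3/9 + 128*g^2/3 + 1472*g/9 - 512/3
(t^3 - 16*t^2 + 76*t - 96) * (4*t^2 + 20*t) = 4*t^5 - 44*t^4 - 16*t^3 + 1136*t^2 - 1920*t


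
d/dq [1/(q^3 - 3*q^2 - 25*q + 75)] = (-3*q^2 + 6*q + 25)/(q^3 - 3*q^2 - 25*q + 75)^2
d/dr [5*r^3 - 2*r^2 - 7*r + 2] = 15*r^2 - 4*r - 7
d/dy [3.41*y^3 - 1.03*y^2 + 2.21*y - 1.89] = 10.23*y^2 - 2.06*y + 2.21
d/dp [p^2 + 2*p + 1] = 2*p + 2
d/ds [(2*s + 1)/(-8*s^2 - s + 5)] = (-16*s^2 - 2*s + (2*s + 1)*(16*s + 1) + 10)/(8*s^2 + s - 5)^2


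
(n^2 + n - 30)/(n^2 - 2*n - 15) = (n + 6)/(n + 3)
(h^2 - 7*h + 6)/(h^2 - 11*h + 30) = (h - 1)/(h - 5)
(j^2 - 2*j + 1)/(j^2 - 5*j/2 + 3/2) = 2*(j - 1)/(2*j - 3)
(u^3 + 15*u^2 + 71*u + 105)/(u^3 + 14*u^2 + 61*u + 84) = (u + 5)/(u + 4)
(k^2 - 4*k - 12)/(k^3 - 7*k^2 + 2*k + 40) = (k - 6)/(k^2 - 9*k + 20)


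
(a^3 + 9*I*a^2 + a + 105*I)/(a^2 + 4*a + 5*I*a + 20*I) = (a^2 + 4*I*a + 21)/(a + 4)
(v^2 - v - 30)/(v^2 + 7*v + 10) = (v - 6)/(v + 2)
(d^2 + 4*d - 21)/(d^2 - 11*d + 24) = (d + 7)/(d - 8)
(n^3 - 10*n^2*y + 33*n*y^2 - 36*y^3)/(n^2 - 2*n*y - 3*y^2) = (n^2 - 7*n*y + 12*y^2)/(n + y)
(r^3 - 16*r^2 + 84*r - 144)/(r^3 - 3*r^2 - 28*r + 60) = (r^2 - 10*r + 24)/(r^2 + 3*r - 10)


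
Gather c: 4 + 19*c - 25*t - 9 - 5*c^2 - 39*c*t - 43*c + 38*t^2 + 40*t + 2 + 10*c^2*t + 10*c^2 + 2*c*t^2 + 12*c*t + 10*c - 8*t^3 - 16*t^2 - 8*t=c^2*(10*t + 5) + c*(2*t^2 - 27*t - 14) - 8*t^3 + 22*t^2 + 7*t - 3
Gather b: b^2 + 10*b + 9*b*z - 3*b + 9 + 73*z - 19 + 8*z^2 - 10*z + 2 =b^2 + b*(9*z + 7) + 8*z^2 + 63*z - 8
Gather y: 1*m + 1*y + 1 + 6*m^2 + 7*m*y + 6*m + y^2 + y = 6*m^2 + 7*m + y^2 + y*(7*m + 2) + 1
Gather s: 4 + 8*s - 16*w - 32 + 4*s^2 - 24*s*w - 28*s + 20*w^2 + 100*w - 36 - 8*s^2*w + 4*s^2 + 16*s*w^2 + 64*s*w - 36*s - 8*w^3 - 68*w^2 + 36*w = s^2*(8 - 8*w) + s*(16*w^2 + 40*w - 56) - 8*w^3 - 48*w^2 + 120*w - 64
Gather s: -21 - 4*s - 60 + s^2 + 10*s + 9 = s^2 + 6*s - 72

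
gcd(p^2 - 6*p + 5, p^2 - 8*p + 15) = p - 5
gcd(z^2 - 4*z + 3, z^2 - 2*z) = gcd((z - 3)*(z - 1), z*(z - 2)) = 1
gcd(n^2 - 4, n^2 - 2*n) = n - 2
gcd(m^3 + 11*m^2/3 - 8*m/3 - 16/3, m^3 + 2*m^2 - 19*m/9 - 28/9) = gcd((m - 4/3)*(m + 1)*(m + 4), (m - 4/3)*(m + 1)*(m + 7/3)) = m^2 - m/3 - 4/3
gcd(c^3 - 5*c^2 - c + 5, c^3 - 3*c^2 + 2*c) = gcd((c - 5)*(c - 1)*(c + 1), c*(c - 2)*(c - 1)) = c - 1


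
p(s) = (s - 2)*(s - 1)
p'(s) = 2*s - 3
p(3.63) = 4.29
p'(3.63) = 4.26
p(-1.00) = 6.00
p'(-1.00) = -5.00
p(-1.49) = 8.69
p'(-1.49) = -5.98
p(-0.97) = 5.85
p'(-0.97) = -4.94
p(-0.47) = 3.63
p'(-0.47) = -3.94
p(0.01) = 1.97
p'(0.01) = -2.98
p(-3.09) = 20.82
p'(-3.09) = -9.18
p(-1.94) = 11.58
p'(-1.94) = -6.88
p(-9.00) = 110.00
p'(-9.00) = -21.00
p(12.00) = 110.00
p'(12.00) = 21.00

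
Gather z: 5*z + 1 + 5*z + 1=10*z + 2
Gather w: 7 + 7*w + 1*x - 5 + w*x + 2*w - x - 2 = w*(x + 9)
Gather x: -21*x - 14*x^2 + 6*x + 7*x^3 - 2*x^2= 7*x^3 - 16*x^2 - 15*x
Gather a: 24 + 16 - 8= 32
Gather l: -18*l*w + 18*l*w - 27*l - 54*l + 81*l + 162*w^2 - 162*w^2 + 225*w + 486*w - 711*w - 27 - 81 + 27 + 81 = 0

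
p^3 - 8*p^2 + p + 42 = (p - 7)*(p - 3)*(p + 2)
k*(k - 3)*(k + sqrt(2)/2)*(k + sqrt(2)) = k^4 - 3*k^3 + 3*sqrt(2)*k^3/2 - 9*sqrt(2)*k^2/2 + k^2 - 3*k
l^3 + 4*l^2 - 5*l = l*(l - 1)*(l + 5)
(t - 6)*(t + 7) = t^2 + t - 42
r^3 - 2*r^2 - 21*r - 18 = (r - 6)*(r + 1)*(r + 3)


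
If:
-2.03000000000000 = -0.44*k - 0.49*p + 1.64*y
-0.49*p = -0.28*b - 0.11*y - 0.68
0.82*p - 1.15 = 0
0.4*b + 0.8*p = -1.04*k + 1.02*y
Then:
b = 0.65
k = -2.89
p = 1.40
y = -1.60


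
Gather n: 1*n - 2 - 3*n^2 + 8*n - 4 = -3*n^2 + 9*n - 6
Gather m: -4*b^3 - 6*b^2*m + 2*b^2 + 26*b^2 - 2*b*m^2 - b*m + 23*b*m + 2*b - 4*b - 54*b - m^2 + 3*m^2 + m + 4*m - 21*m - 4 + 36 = -4*b^3 + 28*b^2 - 56*b + m^2*(2 - 2*b) + m*(-6*b^2 + 22*b - 16) + 32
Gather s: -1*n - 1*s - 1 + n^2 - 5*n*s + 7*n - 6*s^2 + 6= n^2 + 6*n - 6*s^2 + s*(-5*n - 1) + 5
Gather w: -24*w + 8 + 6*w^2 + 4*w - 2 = 6*w^2 - 20*w + 6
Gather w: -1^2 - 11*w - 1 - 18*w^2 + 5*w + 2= -18*w^2 - 6*w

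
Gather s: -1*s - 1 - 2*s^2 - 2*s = -2*s^2 - 3*s - 1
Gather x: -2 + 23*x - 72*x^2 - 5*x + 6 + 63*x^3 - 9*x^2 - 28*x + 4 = 63*x^3 - 81*x^2 - 10*x + 8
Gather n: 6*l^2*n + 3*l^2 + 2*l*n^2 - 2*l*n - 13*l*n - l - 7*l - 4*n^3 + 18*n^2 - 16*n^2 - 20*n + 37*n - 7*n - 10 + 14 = 3*l^2 - 8*l - 4*n^3 + n^2*(2*l + 2) + n*(6*l^2 - 15*l + 10) + 4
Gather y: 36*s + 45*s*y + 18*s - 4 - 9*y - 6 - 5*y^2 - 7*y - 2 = 54*s - 5*y^2 + y*(45*s - 16) - 12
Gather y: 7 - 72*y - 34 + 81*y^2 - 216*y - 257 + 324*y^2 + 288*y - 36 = 405*y^2 - 320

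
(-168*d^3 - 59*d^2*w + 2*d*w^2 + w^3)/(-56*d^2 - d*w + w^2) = 3*d + w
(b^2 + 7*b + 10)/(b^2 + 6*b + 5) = (b + 2)/(b + 1)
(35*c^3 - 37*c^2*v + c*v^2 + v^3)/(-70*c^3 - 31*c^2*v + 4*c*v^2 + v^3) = (-c + v)/(2*c + v)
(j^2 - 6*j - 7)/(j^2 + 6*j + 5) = (j - 7)/(j + 5)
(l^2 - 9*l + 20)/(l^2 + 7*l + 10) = (l^2 - 9*l + 20)/(l^2 + 7*l + 10)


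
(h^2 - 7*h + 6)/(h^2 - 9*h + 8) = (h - 6)/(h - 8)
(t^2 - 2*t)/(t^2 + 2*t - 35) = t*(t - 2)/(t^2 + 2*t - 35)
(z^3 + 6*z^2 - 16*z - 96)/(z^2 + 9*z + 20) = (z^2 + 2*z - 24)/(z + 5)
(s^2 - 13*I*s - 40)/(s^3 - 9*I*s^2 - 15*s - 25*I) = (s - 8*I)/(s^2 - 4*I*s + 5)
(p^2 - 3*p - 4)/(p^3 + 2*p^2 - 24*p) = (p + 1)/(p*(p + 6))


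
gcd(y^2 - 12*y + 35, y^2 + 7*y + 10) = 1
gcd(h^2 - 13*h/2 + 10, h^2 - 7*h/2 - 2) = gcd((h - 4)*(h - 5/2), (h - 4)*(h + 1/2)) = h - 4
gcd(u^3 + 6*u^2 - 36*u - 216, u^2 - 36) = u^2 - 36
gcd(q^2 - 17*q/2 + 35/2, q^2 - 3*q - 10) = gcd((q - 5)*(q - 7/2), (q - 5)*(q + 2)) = q - 5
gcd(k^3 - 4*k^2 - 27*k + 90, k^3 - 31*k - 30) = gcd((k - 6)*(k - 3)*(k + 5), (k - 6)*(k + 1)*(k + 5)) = k^2 - k - 30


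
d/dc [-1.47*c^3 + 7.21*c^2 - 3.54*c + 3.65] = -4.41*c^2 + 14.42*c - 3.54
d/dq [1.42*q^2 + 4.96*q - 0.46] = 2.84*q + 4.96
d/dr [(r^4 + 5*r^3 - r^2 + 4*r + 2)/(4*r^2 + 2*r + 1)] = r*(8*r^4 + 26*r^3 + 24*r^2 - 3*r - 18)/(16*r^4 + 16*r^3 + 12*r^2 + 4*r + 1)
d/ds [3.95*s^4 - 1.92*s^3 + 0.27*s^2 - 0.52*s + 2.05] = 15.8*s^3 - 5.76*s^2 + 0.54*s - 0.52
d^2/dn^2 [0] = 0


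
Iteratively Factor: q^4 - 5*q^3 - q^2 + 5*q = (q - 1)*(q^3 - 4*q^2 - 5*q) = q*(q - 1)*(q^2 - 4*q - 5) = q*(q - 5)*(q - 1)*(q + 1)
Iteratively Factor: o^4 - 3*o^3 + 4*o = (o)*(o^3 - 3*o^2 + 4) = o*(o - 2)*(o^2 - o - 2) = o*(o - 2)^2*(o + 1)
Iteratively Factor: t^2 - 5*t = (t)*(t - 5)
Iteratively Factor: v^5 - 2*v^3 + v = (v + 1)*(v^4 - v^3 - v^2 + v) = (v + 1)^2*(v^3 - 2*v^2 + v) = v*(v + 1)^2*(v^2 - 2*v + 1) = v*(v - 1)*(v + 1)^2*(v - 1)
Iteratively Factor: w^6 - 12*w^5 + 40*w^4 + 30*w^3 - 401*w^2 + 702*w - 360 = (w - 4)*(w^5 - 8*w^4 + 8*w^3 + 62*w^2 - 153*w + 90) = (w - 4)*(w + 3)*(w^4 - 11*w^3 + 41*w^2 - 61*w + 30) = (w - 5)*(w - 4)*(w + 3)*(w^3 - 6*w^2 + 11*w - 6) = (w - 5)*(w - 4)*(w - 3)*(w + 3)*(w^2 - 3*w + 2) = (w - 5)*(w - 4)*(w - 3)*(w - 2)*(w + 3)*(w - 1)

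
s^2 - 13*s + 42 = (s - 7)*(s - 6)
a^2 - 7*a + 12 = (a - 4)*(a - 3)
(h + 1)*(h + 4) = h^2 + 5*h + 4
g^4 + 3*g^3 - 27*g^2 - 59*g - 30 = (g - 5)*(g + 1)^2*(g + 6)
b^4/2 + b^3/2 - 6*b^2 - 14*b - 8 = (b/2 + 1)*(b - 4)*(b + 1)*(b + 2)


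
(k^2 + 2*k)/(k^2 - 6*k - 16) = k/(k - 8)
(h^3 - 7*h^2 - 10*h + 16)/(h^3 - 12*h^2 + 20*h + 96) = (h - 1)/(h - 6)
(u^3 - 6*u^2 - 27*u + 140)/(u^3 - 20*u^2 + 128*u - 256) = (u^2 - 2*u - 35)/(u^2 - 16*u + 64)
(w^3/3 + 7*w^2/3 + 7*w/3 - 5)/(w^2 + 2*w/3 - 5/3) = (w^2 + 8*w + 15)/(3*w + 5)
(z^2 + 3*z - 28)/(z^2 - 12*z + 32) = (z + 7)/(z - 8)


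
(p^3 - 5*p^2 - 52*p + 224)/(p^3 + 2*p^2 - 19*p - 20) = (p^2 - p - 56)/(p^2 + 6*p + 5)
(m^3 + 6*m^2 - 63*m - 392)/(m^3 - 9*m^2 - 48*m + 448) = (m + 7)/(m - 8)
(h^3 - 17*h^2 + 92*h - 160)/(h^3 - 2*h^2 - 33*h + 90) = (h^2 - 12*h + 32)/(h^2 + 3*h - 18)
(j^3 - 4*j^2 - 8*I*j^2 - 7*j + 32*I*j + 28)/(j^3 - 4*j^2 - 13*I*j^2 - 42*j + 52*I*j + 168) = (j - I)/(j - 6*I)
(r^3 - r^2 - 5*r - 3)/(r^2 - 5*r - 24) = (-r^3 + r^2 + 5*r + 3)/(-r^2 + 5*r + 24)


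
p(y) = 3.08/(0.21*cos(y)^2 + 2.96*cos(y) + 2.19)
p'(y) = 3.08*(0.42*sin(y)*cos(y) + 2.96*sin(y))/(0.21*cos(y)^2 + 2.96*cos(y) + 2.19)^2 = (1.2936*cos(y) + 9.1168)*sin(y)/(0.21*cos(y)^2 + 2.96*cos(y) + 2.19)^2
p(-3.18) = -5.52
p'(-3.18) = 0.96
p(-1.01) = 0.81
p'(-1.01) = -0.57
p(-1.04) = 0.82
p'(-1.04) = -0.60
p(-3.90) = 20.28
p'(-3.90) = 243.74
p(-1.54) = 1.35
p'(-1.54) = -1.76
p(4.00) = 8.93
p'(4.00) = -52.61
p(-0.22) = 0.58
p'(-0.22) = -0.08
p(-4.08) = 5.99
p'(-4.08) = 25.52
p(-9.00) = -9.26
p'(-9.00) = -29.57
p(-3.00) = -5.76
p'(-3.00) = -3.87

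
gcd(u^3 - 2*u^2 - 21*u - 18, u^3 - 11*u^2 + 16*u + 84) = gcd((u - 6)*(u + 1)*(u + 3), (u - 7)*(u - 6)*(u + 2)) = u - 6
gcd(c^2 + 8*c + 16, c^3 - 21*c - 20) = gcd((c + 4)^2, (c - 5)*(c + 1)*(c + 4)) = c + 4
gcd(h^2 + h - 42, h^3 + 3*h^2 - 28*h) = h + 7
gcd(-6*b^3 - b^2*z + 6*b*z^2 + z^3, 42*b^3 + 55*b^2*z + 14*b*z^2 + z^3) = 6*b^2 + 7*b*z + z^2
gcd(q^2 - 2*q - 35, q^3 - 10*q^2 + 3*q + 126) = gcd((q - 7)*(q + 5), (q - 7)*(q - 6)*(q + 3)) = q - 7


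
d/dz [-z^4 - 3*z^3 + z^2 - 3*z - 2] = -4*z^3 - 9*z^2 + 2*z - 3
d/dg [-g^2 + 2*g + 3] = 2 - 2*g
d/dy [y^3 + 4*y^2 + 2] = y*(3*y + 8)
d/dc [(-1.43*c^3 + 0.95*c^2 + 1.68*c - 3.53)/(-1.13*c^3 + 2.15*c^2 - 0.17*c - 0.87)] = (-2.001*c^4 + 4.283*c^3 - 12.0079*c^2 + 13.526*c - 2.0617)/(1.2769*c^6 - 4.859*c^5 + 5.0067*c^4 + 1.2352*c^3 - 3.7121*c^2 + 0.2958*c + 0.7569)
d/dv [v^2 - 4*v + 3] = 2*v - 4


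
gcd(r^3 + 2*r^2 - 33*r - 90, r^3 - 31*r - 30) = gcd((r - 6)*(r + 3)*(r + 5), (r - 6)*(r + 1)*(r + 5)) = r^2 - r - 30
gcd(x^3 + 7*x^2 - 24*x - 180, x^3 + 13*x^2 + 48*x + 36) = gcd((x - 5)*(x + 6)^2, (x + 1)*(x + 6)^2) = x^2 + 12*x + 36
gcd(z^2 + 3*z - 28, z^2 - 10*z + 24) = z - 4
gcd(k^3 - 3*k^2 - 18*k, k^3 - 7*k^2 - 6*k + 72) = k^2 - 3*k - 18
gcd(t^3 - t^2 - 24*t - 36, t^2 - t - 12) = t + 3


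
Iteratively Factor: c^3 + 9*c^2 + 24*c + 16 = (c + 4)*(c^2 + 5*c + 4) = (c + 4)^2*(c + 1)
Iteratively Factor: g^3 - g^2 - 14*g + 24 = (g - 2)*(g^2 + g - 12) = (g - 2)*(g + 4)*(g - 3)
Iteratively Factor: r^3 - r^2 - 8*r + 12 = (r - 2)*(r^2 + r - 6) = (r - 2)*(r + 3)*(r - 2)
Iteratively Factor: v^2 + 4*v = (v + 4)*(v)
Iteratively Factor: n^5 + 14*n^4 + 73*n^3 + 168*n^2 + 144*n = (n + 4)*(n^4 + 10*n^3 + 33*n^2 + 36*n) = (n + 3)*(n + 4)*(n^3 + 7*n^2 + 12*n) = (n + 3)*(n + 4)^2*(n^2 + 3*n) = (n + 3)^2*(n + 4)^2*(n)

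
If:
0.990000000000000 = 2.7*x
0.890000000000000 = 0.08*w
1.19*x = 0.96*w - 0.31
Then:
No Solution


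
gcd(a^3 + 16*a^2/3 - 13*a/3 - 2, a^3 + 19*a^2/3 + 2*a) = a^2 + 19*a/3 + 2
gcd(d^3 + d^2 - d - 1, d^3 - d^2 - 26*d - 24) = d + 1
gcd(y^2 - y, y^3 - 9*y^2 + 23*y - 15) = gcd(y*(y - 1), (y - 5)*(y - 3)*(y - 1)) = y - 1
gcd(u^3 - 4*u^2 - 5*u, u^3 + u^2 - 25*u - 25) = u^2 - 4*u - 5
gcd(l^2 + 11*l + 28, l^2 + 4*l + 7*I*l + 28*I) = l + 4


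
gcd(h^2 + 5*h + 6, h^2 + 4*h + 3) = h + 3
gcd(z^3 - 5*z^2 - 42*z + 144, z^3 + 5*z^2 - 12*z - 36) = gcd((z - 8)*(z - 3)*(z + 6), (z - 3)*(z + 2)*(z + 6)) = z^2 + 3*z - 18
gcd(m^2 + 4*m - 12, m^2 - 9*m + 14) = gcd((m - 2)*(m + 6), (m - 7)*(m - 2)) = m - 2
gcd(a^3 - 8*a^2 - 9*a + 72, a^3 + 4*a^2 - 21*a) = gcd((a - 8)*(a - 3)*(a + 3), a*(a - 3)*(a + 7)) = a - 3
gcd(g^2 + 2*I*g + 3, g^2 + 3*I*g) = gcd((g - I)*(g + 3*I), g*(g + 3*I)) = g + 3*I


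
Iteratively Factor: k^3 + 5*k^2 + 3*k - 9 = (k + 3)*(k^2 + 2*k - 3) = (k + 3)^2*(k - 1)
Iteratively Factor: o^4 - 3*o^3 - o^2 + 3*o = (o + 1)*(o^3 - 4*o^2 + 3*o) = o*(o + 1)*(o^2 - 4*o + 3) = o*(o - 1)*(o + 1)*(o - 3)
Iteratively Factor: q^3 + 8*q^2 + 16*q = (q + 4)*(q^2 + 4*q) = (q + 4)^2*(q)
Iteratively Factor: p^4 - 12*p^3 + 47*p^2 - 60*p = (p - 3)*(p^3 - 9*p^2 + 20*p) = (p - 4)*(p - 3)*(p^2 - 5*p) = (p - 5)*(p - 4)*(p - 3)*(p)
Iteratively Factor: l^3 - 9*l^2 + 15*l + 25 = (l - 5)*(l^2 - 4*l - 5) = (l - 5)^2*(l + 1)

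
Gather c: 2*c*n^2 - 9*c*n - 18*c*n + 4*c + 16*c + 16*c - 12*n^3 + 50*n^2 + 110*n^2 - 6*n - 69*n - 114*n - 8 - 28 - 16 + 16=c*(2*n^2 - 27*n + 36) - 12*n^3 + 160*n^2 - 189*n - 36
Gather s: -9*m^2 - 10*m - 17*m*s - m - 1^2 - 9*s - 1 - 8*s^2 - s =-9*m^2 - 11*m - 8*s^2 + s*(-17*m - 10) - 2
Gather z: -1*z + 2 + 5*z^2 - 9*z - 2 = 5*z^2 - 10*z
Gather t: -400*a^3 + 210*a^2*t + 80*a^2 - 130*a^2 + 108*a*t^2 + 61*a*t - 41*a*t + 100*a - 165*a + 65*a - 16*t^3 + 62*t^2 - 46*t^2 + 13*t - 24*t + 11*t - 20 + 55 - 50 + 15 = -400*a^3 - 50*a^2 - 16*t^3 + t^2*(108*a + 16) + t*(210*a^2 + 20*a)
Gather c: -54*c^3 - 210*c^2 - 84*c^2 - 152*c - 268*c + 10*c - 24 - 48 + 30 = -54*c^3 - 294*c^2 - 410*c - 42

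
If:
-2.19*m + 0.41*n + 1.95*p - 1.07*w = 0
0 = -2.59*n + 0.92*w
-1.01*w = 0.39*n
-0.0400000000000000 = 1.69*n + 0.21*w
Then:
No Solution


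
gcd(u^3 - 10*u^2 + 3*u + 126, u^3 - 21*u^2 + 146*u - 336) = u^2 - 13*u + 42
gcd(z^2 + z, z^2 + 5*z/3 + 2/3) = z + 1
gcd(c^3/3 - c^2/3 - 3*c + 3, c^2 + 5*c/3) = 1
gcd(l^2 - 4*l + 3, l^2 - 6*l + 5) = l - 1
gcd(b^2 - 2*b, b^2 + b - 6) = b - 2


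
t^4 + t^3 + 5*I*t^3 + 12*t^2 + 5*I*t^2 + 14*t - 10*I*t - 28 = (t - 1)*(t + 2)*(t - 2*I)*(t + 7*I)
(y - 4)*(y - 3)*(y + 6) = y^3 - y^2 - 30*y + 72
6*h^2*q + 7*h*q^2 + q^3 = q*(h + q)*(6*h + q)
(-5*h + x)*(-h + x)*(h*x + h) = 5*h^3*x + 5*h^3 - 6*h^2*x^2 - 6*h^2*x + h*x^3 + h*x^2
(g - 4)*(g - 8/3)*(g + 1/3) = g^3 - 19*g^2/3 + 76*g/9 + 32/9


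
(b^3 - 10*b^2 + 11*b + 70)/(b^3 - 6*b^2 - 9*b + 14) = (b - 5)/(b - 1)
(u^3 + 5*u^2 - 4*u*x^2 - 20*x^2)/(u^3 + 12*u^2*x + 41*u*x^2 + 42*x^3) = (u^2 - 2*u*x + 5*u - 10*x)/(u^2 + 10*u*x + 21*x^2)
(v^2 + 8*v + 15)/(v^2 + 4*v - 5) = (v + 3)/(v - 1)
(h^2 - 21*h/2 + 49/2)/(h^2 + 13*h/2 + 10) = (2*h^2 - 21*h + 49)/(2*h^2 + 13*h + 20)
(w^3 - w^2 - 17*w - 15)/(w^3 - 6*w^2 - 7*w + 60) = (w + 1)/(w - 4)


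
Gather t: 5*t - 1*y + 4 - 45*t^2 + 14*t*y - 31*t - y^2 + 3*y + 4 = -45*t^2 + t*(14*y - 26) - y^2 + 2*y + 8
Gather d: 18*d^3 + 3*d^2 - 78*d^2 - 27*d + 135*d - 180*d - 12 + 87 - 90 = 18*d^3 - 75*d^2 - 72*d - 15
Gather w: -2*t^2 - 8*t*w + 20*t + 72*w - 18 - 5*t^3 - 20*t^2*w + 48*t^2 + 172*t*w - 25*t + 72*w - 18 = -5*t^3 + 46*t^2 - 5*t + w*(-20*t^2 + 164*t + 144) - 36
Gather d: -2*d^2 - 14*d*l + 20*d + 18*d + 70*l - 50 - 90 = -2*d^2 + d*(38 - 14*l) + 70*l - 140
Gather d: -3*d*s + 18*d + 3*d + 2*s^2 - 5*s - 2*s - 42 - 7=d*(21 - 3*s) + 2*s^2 - 7*s - 49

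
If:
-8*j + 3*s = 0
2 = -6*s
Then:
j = -1/8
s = -1/3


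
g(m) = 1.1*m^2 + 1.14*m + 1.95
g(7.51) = 72.55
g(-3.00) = 8.43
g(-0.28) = 1.72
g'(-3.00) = -5.46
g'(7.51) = 17.66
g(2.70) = 13.05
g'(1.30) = 4.00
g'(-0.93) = -0.91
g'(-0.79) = -0.60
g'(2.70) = 7.08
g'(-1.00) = -1.06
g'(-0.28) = 0.52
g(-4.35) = 17.81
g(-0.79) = 1.74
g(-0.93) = 1.84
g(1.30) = 5.29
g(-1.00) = 1.91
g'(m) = 2.2*m + 1.14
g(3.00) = 15.27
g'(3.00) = 7.74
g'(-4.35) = -8.43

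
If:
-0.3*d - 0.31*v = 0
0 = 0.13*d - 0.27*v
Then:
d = 0.00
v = 0.00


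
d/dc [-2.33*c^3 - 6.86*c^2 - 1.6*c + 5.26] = -6.99*c^2 - 13.72*c - 1.6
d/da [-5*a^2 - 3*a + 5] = -10*a - 3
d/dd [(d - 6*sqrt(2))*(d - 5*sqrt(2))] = 2*d - 11*sqrt(2)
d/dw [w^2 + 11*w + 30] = 2*w + 11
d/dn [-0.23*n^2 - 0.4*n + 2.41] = -0.46*n - 0.4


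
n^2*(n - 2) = n^3 - 2*n^2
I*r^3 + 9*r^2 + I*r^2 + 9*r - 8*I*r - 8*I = (r - 8*I)*(r - I)*(I*r + I)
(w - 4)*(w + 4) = w^2 - 16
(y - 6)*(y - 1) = y^2 - 7*y + 6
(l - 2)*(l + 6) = l^2 + 4*l - 12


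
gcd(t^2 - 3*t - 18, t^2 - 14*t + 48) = t - 6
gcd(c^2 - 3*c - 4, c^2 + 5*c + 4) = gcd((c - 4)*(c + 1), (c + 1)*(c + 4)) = c + 1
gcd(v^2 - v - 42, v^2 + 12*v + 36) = v + 6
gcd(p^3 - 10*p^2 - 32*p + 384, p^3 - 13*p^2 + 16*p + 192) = p^2 - 16*p + 64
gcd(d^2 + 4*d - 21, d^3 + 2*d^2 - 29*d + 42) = d^2 + 4*d - 21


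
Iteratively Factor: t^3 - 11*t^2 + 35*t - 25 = (t - 5)*(t^2 - 6*t + 5) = (t - 5)^2*(t - 1)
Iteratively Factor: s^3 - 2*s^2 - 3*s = (s - 3)*(s^2 + s) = s*(s - 3)*(s + 1)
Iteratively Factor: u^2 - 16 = (u + 4)*(u - 4)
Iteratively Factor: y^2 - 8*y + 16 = (y - 4)*(y - 4)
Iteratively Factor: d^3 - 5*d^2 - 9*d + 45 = (d - 3)*(d^2 - 2*d - 15) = (d - 3)*(d + 3)*(d - 5)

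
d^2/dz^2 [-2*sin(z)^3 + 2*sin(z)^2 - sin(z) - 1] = 18*sin(z)^3 - 8*sin(z)^2 - 11*sin(z) + 4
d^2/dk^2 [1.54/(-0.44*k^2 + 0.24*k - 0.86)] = (0.596288*k^2 - 0.325248*k - 1.54*(0.88*k - 0.24)*(1.76*k - 0.48) + 1.165472)/(0.44*k^2 - 0.24*k + 0.86)^3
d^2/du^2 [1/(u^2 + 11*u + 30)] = 2*(-u^2 - 11*u + (2*u + 11)^2 - 30)/(u^2 + 11*u + 30)^3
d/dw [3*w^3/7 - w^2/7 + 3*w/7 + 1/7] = 9*w^2/7 - 2*w/7 + 3/7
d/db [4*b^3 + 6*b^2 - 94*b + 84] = 12*b^2 + 12*b - 94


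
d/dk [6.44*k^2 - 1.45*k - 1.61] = 12.88*k - 1.45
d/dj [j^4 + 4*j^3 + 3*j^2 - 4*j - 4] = 4*j^3 + 12*j^2 + 6*j - 4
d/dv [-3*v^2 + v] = 1 - 6*v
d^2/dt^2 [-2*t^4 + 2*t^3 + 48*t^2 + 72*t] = -24*t^2 + 12*t + 96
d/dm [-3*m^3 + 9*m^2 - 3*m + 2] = -9*m^2 + 18*m - 3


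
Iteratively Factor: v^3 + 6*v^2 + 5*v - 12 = (v + 4)*(v^2 + 2*v - 3) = (v + 3)*(v + 4)*(v - 1)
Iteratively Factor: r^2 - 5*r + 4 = (r - 4)*(r - 1)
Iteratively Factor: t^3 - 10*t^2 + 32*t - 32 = (t - 4)*(t^2 - 6*t + 8) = (t - 4)*(t - 2)*(t - 4)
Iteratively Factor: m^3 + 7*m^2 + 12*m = (m)*(m^2 + 7*m + 12) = m*(m + 3)*(m + 4)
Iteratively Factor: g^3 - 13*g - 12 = (g + 1)*(g^2 - g - 12) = (g - 4)*(g + 1)*(g + 3)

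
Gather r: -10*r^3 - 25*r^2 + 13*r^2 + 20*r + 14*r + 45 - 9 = -10*r^3 - 12*r^2 + 34*r + 36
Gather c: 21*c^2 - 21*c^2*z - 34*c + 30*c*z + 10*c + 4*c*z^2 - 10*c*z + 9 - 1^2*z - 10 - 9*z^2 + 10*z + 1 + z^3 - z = c^2*(21 - 21*z) + c*(4*z^2 + 20*z - 24) + z^3 - 9*z^2 + 8*z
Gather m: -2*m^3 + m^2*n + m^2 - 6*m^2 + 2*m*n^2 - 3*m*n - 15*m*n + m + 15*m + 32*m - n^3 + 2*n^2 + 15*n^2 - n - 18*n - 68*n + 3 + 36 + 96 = -2*m^3 + m^2*(n - 5) + m*(2*n^2 - 18*n + 48) - n^3 + 17*n^2 - 87*n + 135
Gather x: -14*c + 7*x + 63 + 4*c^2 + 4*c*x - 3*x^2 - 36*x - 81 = 4*c^2 - 14*c - 3*x^2 + x*(4*c - 29) - 18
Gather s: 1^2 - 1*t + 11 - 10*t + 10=22 - 11*t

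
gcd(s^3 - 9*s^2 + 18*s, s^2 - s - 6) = s - 3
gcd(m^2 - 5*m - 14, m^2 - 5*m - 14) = m^2 - 5*m - 14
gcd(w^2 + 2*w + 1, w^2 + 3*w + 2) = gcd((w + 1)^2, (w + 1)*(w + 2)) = w + 1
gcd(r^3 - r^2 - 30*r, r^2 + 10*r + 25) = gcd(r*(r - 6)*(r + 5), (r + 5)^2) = r + 5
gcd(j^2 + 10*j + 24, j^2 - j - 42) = j + 6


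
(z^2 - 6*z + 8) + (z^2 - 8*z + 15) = 2*z^2 - 14*z + 23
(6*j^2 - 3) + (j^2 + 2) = 7*j^2 - 1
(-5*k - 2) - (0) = -5*k - 2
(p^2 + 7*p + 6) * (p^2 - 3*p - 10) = p^4 + 4*p^3 - 25*p^2 - 88*p - 60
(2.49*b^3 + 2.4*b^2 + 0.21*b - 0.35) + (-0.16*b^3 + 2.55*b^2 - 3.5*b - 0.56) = 2.33*b^3 + 4.95*b^2 - 3.29*b - 0.91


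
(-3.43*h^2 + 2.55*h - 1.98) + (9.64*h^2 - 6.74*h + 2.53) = 6.21*h^2 - 4.19*h + 0.55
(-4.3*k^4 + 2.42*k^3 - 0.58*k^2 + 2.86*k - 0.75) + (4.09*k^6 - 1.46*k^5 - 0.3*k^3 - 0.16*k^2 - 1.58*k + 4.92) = 4.09*k^6 - 1.46*k^5 - 4.3*k^4 + 2.12*k^3 - 0.74*k^2 + 1.28*k + 4.17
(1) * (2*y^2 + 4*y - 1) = 2*y^2 + 4*y - 1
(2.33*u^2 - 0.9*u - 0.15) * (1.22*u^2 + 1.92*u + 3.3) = 2.8426*u^4 + 3.3756*u^3 + 5.778*u^2 - 3.258*u - 0.495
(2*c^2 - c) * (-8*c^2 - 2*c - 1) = -16*c^4 + 4*c^3 + c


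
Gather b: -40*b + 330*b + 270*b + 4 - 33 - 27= 560*b - 56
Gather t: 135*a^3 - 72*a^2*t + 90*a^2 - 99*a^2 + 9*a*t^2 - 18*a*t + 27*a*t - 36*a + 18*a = 135*a^3 - 9*a^2 + 9*a*t^2 - 18*a + t*(-72*a^2 + 9*a)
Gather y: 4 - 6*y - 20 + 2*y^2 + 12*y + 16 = 2*y^2 + 6*y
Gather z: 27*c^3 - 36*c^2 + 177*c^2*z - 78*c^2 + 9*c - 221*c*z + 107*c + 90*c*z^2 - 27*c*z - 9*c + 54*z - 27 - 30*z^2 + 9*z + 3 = 27*c^3 - 114*c^2 + 107*c + z^2*(90*c - 30) + z*(177*c^2 - 248*c + 63) - 24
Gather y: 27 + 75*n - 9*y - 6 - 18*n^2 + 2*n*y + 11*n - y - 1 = -18*n^2 + 86*n + y*(2*n - 10) + 20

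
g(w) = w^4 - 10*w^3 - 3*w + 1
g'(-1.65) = -102.64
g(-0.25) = 1.91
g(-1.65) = 58.28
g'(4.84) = -252.25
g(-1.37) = 34.35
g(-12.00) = 38053.00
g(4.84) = -598.56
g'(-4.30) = -875.73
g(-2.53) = 211.50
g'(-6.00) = -1947.00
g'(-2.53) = -259.80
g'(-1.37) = -69.59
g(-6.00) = 3475.00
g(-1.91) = 89.72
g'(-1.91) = -140.31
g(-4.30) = 1150.85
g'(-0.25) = -4.94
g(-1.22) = 25.03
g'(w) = 4*w^3 - 30*w^2 - 3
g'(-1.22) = -54.92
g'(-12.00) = -11235.00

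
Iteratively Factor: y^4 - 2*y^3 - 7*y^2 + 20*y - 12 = (y + 3)*(y^3 - 5*y^2 + 8*y - 4) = (y - 2)*(y + 3)*(y^2 - 3*y + 2) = (y - 2)^2*(y + 3)*(y - 1)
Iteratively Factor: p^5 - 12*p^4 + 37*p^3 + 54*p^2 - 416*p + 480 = (p - 4)*(p^4 - 8*p^3 + 5*p^2 + 74*p - 120) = (p - 4)*(p - 2)*(p^3 - 6*p^2 - 7*p + 60) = (p - 5)*(p - 4)*(p - 2)*(p^2 - p - 12) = (p - 5)*(p - 4)*(p - 2)*(p + 3)*(p - 4)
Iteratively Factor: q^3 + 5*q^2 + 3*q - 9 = (q + 3)*(q^2 + 2*q - 3) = (q + 3)^2*(q - 1)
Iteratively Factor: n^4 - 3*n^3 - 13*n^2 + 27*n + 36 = (n - 4)*(n^3 + n^2 - 9*n - 9) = (n - 4)*(n + 3)*(n^2 - 2*n - 3) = (n - 4)*(n + 1)*(n + 3)*(n - 3)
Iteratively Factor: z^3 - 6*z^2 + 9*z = (z - 3)*(z^2 - 3*z) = (z - 3)^2*(z)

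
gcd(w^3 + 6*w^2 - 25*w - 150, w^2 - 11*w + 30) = w - 5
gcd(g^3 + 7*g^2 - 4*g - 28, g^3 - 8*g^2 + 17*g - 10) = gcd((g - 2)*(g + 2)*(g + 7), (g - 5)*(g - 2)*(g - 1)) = g - 2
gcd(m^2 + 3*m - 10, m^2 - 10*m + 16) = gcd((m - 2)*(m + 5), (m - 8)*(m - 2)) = m - 2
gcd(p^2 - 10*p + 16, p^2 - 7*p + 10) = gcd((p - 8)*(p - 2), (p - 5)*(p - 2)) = p - 2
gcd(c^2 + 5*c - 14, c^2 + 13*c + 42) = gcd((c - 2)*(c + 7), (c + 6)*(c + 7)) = c + 7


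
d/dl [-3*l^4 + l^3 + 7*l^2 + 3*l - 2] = -12*l^3 + 3*l^2 + 14*l + 3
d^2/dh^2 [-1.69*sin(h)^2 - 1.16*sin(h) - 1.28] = 1.16*sin(h) - 3.38*cos(2*h)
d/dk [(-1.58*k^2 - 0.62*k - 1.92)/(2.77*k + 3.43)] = (-4.3766*k^2 - 10.8388*k + 3.1918)/(7.6729*k^2 + 19.0022*k + 11.7649)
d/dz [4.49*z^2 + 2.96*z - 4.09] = 8.98*z + 2.96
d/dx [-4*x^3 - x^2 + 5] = 2*x*(-6*x - 1)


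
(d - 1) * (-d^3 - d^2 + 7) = -d^4 + d^2 + 7*d - 7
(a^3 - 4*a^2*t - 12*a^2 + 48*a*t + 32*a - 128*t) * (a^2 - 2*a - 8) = a^5 - 4*a^4*t - 14*a^4 + 56*a^3*t + 48*a^3 - 192*a^2*t + 32*a^2 - 128*a*t - 256*a + 1024*t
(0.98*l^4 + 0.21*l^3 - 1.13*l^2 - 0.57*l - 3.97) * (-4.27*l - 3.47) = -4.1846*l^5 - 4.2973*l^4 + 4.0964*l^3 + 6.355*l^2 + 18.9298*l + 13.7759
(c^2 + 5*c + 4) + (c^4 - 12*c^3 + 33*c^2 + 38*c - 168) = c^4 - 12*c^3 + 34*c^2 + 43*c - 164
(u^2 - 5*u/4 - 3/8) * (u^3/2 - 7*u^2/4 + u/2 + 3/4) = u^5/2 - 19*u^4/8 + 5*u^3/2 + 25*u^2/32 - 9*u/8 - 9/32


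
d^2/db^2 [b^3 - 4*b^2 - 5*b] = 6*b - 8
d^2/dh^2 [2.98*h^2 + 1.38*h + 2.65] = 5.96000000000000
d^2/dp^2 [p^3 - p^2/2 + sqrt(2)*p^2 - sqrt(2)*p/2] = 6*p - 1 + 2*sqrt(2)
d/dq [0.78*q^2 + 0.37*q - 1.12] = 1.56*q + 0.37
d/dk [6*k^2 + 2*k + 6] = 12*k + 2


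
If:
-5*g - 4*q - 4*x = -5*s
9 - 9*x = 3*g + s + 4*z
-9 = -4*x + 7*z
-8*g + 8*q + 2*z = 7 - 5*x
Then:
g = -803*z/192 - 505/192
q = -1061*z/192 - 607/192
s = -461*z/64 - 215/64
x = 7*z/4 + 9/4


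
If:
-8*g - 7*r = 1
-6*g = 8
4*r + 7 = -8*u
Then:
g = -4/3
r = 29/21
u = -263/168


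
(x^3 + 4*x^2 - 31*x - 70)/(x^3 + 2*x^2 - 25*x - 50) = (x + 7)/(x + 5)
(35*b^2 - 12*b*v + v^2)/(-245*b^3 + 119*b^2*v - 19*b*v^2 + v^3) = 1/(-7*b + v)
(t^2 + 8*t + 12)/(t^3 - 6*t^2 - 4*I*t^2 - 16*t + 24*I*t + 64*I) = (t + 6)/(t^2 - 4*t*(2 + I) + 32*I)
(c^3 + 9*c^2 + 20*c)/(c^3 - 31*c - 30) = c*(c + 4)/(c^2 - 5*c - 6)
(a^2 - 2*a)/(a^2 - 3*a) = (a - 2)/(a - 3)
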